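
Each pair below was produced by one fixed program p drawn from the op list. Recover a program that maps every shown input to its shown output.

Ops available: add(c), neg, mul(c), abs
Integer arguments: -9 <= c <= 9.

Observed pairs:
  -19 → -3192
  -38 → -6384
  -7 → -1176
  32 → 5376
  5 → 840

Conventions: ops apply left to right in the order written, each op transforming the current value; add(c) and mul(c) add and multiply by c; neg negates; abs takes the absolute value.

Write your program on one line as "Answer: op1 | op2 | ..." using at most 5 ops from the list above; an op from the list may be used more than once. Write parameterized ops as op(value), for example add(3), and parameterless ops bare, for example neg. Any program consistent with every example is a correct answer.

neg | mul(-3) | mul(8) | mul(7)

Check, running the answer program on each example:
  -19 -> 19 -> -57 -> -456 -> -3192
  -38 -> 38 -> -114 -> -912 -> -6384
  -7 -> 7 -> -21 -> -168 -> -1176
  32 -> -32 -> 96 -> 768 -> 5376
  5 -> -5 -> 15 -> 120 -> 840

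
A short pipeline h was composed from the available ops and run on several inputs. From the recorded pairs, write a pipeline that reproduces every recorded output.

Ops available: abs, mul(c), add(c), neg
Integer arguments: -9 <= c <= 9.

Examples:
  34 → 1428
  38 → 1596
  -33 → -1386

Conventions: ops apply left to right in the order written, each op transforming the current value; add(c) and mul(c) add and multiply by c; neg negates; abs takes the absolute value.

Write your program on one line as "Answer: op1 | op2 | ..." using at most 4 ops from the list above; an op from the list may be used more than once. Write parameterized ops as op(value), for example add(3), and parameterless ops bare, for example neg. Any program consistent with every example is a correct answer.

mul(-1) | mul(-7) | mul(6)

Check, running the answer program on each example:
  34 -> -34 -> 238 -> 1428
  38 -> -38 -> 266 -> 1596
  -33 -> 33 -> -231 -> -1386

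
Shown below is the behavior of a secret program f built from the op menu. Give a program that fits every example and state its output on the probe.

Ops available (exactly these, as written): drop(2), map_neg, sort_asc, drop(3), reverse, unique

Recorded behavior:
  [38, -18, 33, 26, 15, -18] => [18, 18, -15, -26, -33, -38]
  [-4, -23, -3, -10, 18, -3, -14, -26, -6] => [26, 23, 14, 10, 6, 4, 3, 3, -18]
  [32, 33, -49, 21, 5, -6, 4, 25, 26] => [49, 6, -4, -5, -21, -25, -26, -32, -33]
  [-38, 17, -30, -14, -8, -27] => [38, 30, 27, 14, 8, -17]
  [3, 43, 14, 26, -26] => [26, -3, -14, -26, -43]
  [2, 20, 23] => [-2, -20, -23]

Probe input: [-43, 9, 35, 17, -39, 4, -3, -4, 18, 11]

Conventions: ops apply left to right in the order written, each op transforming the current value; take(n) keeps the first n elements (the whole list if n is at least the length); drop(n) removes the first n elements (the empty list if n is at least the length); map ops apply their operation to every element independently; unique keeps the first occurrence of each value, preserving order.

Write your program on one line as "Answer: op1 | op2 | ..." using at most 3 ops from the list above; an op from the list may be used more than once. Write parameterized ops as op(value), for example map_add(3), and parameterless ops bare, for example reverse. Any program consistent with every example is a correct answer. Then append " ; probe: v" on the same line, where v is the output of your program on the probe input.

map_neg | sort_asc | reverse ; probe: [43, 39, 4, 3, -4, -9, -11, -17, -18, -35]

Check, running the answer program on each example:
  [38, -18, 33, 26, 15, -18] -> [-38, 18, -33, -26, -15, 18] -> [-38, -33, -26, -15, 18, 18] -> [18, 18, -15, -26, -33, -38]
  [-4, -23, -3, -10, 18, -3, -14, -26, -6] -> [4, 23, 3, 10, -18, 3, 14, 26, 6] -> [-18, 3, 3, 4, 6, 10, 14, 23, 26] -> [26, 23, 14, 10, 6, 4, 3, 3, -18]
  [32, 33, -49, 21, 5, -6, 4, 25, 26] -> [-32, -33, 49, -21, -5, 6, -4, -25, -26] -> [-33, -32, -26, -25, -21, -5, -4, 6, 49] -> [49, 6, -4, -5, -21, -25, -26, -32, -33]
  [-38, 17, -30, -14, -8, -27] -> [38, -17, 30, 14, 8, 27] -> [-17, 8, 14, 27, 30, 38] -> [38, 30, 27, 14, 8, -17]
  [3, 43, 14, 26, -26] -> [-3, -43, -14, -26, 26] -> [-43, -26, -14, -3, 26] -> [26, -3, -14, -26, -43]
  [2, 20, 23] -> [-2, -20, -23] -> [-23, -20, -2] -> [-2, -20, -23]
  probe: [-43, 9, 35, 17, -39, 4, -3, -4, 18, 11] -> [43, -9, -35, -17, 39, -4, 3, 4, -18, -11] -> [-35, -18, -17, -11, -9, -4, 3, 4, 39, 43] -> [43, 39, 4, 3, -4, -9, -11, -17, -18, -35]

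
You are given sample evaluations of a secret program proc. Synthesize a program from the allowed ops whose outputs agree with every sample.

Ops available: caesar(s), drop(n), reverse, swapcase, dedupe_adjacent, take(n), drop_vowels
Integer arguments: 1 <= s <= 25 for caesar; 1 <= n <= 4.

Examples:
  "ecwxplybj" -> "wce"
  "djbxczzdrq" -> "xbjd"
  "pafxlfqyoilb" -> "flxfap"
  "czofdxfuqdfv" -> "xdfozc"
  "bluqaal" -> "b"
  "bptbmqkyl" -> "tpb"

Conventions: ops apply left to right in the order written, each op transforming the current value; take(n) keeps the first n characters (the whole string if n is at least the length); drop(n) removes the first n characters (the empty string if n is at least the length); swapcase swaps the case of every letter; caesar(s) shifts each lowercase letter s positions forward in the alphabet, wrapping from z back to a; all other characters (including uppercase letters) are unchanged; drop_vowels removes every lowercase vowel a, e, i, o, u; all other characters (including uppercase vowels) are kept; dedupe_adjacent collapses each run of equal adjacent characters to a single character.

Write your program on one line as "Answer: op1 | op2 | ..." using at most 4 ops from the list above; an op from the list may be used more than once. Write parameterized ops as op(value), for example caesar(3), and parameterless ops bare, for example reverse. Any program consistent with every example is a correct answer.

reverse | drop(3) | drop(3)

Check, running the answer program on each example:
  "ecwxplybj" -> "jbylpxwce" -> "lpxwce" -> "wce"
  "djbxczzdrq" -> "qrdzzcxbjd" -> "zzcxbjd" -> "xbjd"
  "pafxlfqyoilb" -> "blioyqflxfap" -> "oyqflxfap" -> "flxfap"
  "czofdxfuqdfv" -> "vfdqufxdfozc" -> "qufxdfozc" -> "xdfozc"
  "bluqaal" -> "laaqulb" -> "qulb" -> "b"
  "bptbmqkyl" -> "lykqmbtpb" -> "qmbtpb" -> "tpb"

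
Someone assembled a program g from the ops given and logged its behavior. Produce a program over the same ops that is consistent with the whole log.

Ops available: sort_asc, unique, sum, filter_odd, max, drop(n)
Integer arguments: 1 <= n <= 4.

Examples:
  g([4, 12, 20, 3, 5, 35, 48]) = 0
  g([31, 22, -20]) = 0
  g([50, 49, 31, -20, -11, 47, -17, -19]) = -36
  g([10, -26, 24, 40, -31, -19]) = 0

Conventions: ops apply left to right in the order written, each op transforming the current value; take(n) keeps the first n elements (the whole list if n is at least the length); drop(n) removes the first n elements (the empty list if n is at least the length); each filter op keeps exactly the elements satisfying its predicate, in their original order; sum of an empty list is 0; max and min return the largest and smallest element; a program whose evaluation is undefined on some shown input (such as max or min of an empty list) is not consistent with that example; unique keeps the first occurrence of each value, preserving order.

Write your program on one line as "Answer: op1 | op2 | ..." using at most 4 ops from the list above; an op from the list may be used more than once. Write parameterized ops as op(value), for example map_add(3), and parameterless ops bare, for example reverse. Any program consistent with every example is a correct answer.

filter_odd | drop(4) | sum

Check, running the answer program on each example:
  [4, 12, 20, 3, 5, 35, 48] -> [3, 5, 35] -> [] -> 0
  [31, 22, -20] -> [31] -> [] -> 0
  [50, 49, 31, -20, -11, 47, -17, -19] -> [49, 31, -11, 47, -17, -19] -> [-17, -19] -> -36
  [10, -26, 24, 40, -31, -19] -> [-31, -19] -> [] -> 0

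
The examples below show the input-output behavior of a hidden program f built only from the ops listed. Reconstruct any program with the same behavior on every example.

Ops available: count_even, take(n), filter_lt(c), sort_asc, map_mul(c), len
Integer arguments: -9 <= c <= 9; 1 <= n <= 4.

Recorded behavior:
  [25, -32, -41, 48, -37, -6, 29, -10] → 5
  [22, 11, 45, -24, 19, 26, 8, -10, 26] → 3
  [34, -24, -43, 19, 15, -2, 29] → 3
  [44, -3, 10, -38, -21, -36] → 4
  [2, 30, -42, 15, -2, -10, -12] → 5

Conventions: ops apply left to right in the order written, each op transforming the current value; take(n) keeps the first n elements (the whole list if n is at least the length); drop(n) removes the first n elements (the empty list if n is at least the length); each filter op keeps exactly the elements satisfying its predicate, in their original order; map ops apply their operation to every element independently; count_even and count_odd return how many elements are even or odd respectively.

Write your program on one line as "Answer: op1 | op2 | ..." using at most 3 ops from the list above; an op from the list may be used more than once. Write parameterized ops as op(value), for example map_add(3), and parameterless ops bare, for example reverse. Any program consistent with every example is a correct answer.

filter_lt(9) | sort_asc | len

Check, running the answer program on each example:
  [25, -32, -41, 48, -37, -6, 29, -10] -> [-32, -41, -37, -6, -10] -> [-41, -37, -32, -10, -6] -> 5
  [22, 11, 45, -24, 19, 26, 8, -10, 26] -> [-24, 8, -10] -> [-24, -10, 8] -> 3
  [34, -24, -43, 19, 15, -2, 29] -> [-24, -43, -2] -> [-43, -24, -2] -> 3
  [44, -3, 10, -38, -21, -36] -> [-3, -38, -21, -36] -> [-38, -36, -21, -3] -> 4
  [2, 30, -42, 15, -2, -10, -12] -> [2, -42, -2, -10, -12] -> [-42, -12, -10, -2, 2] -> 5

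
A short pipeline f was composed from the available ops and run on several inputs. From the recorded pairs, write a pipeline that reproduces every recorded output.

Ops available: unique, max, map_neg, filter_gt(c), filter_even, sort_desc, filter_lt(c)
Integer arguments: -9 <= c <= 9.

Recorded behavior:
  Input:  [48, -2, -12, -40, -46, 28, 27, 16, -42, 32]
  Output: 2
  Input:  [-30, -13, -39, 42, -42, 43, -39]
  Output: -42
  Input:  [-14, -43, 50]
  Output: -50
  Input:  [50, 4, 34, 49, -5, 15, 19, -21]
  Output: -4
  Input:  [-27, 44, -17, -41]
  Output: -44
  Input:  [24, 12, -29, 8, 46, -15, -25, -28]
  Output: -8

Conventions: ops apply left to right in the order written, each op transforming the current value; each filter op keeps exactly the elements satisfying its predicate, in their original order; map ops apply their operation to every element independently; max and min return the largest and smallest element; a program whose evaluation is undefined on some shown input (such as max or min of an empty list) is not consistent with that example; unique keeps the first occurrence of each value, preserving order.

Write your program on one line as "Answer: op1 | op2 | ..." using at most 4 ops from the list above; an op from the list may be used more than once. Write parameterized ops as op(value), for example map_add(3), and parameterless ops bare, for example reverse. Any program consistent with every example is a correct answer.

filter_even | filter_gt(-3) | map_neg | max

Check, running the answer program on each example:
  [48, -2, -12, -40, -46, 28, 27, 16, -42, 32] -> [48, -2, -12, -40, -46, 28, 16, -42, 32] -> [48, -2, 28, 16, 32] -> [-48, 2, -28, -16, -32] -> 2
  [-30, -13, -39, 42, -42, 43, -39] -> [-30, 42, -42] -> [42] -> [-42] -> -42
  [-14, -43, 50] -> [-14, 50] -> [50] -> [-50] -> -50
  [50, 4, 34, 49, -5, 15, 19, -21] -> [50, 4, 34] -> [50, 4, 34] -> [-50, -4, -34] -> -4
  [-27, 44, -17, -41] -> [44] -> [44] -> [-44] -> -44
  [24, 12, -29, 8, 46, -15, -25, -28] -> [24, 12, 8, 46, -28] -> [24, 12, 8, 46] -> [-24, -12, -8, -46] -> -8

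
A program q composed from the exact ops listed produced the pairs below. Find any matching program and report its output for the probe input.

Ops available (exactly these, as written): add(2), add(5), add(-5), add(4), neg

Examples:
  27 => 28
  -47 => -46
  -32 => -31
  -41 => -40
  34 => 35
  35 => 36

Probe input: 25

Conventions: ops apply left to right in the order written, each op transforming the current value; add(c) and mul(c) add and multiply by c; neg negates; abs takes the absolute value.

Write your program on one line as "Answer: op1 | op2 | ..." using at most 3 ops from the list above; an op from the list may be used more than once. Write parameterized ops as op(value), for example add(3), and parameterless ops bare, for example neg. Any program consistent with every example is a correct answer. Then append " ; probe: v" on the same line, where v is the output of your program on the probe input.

add(4) | add(-5) | add(2) ; probe: 26

Check, running the answer program on each example:
  27 -> 31 -> 26 -> 28
  -47 -> -43 -> -48 -> -46
  -32 -> -28 -> -33 -> -31
  -41 -> -37 -> -42 -> -40
  34 -> 38 -> 33 -> 35
  35 -> 39 -> 34 -> 36
  probe: 25 -> 29 -> 24 -> 26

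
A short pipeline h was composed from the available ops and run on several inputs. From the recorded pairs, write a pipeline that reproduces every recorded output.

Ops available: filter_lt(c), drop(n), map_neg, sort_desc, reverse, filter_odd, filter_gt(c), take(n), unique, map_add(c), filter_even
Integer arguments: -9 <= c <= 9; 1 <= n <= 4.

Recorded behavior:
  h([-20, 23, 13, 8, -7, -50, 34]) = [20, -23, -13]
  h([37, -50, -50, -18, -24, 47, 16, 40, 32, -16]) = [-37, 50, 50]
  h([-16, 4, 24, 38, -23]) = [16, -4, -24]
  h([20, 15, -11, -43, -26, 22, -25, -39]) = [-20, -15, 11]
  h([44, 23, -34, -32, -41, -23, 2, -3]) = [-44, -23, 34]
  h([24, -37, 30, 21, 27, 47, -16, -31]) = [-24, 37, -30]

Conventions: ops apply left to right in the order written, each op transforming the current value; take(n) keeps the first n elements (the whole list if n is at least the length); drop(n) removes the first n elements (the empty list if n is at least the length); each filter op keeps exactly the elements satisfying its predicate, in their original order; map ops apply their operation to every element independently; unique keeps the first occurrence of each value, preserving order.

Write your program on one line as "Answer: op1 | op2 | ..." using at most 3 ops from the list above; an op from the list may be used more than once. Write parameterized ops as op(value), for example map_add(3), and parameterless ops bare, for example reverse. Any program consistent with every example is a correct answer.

map_neg | take(4) | take(3)

Check, running the answer program on each example:
  [-20, 23, 13, 8, -7, -50, 34] -> [20, -23, -13, -8, 7, 50, -34] -> [20, -23, -13, -8] -> [20, -23, -13]
  [37, -50, -50, -18, -24, 47, 16, 40, 32, -16] -> [-37, 50, 50, 18, 24, -47, -16, -40, -32, 16] -> [-37, 50, 50, 18] -> [-37, 50, 50]
  [-16, 4, 24, 38, -23] -> [16, -4, -24, -38, 23] -> [16, -4, -24, -38] -> [16, -4, -24]
  [20, 15, -11, -43, -26, 22, -25, -39] -> [-20, -15, 11, 43, 26, -22, 25, 39] -> [-20, -15, 11, 43] -> [-20, -15, 11]
  [44, 23, -34, -32, -41, -23, 2, -3] -> [-44, -23, 34, 32, 41, 23, -2, 3] -> [-44, -23, 34, 32] -> [-44, -23, 34]
  [24, -37, 30, 21, 27, 47, -16, -31] -> [-24, 37, -30, -21, -27, -47, 16, 31] -> [-24, 37, -30, -21] -> [-24, 37, -30]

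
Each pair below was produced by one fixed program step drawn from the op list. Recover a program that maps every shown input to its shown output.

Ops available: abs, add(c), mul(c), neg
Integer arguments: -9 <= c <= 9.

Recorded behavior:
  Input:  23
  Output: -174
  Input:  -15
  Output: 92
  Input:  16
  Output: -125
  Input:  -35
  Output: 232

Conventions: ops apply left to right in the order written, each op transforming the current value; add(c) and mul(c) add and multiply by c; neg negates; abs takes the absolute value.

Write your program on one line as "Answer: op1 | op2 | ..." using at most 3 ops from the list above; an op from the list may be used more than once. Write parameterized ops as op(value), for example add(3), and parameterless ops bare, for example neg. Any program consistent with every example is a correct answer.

mul(-7) | add(-8) | add(-5)

Check, running the answer program on each example:
  23 -> -161 -> -169 -> -174
  -15 -> 105 -> 97 -> 92
  16 -> -112 -> -120 -> -125
  -35 -> 245 -> 237 -> 232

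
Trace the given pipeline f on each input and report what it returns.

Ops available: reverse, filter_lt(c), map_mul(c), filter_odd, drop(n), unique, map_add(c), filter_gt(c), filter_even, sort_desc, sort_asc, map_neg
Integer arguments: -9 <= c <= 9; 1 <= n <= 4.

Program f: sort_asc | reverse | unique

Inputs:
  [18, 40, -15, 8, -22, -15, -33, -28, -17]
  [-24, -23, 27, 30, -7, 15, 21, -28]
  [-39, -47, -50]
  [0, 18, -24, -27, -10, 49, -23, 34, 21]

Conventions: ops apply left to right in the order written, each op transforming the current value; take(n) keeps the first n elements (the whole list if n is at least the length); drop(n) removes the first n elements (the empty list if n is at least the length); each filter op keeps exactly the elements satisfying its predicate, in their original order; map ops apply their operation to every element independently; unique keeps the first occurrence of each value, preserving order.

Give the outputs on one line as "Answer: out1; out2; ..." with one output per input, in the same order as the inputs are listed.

[40, 18, 8, -15, -17, -22, -28, -33]; [30, 27, 21, 15, -7, -23, -24, -28]; [-39, -47, -50]; [49, 34, 21, 18, 0, -10, -23, -24, -27]

Execution, op by op:
  [18, 40, -15, 8, -22, -15, -33, -28, -17] -> [-33, -28, -22, -17, -15, -15, 8, 18, 40] -> [40, 18, 8, -15, -15, -17, -22, -28, -33] -> [40, 18, 8, -15, -17, -22, -28, -33]
  [-24, -23, 27, 30, -7, 15, 21, -28] -> [-28, -24, -23, -7, 15, 21, 27, 30] -> [30, 27, 21, 15, -7, -23, -24, -28] -> [30, 27, 21, 15, -7, -23, -24, -28]
  [-39, -47, -50] -> [-50, -47, -39] -> [-39, -47, -50] -> [-39, -47, -50]
  [0, 18, -24, -27, -10, 49, -23, 34, 21] -> [-27, -24, -23, -10, 0, 18, 21, 34, 49] -> [49, 34, 21, 18, 0, -10, -23, -24, -27] -> [49, 34, 21, 18, 0, -10, -23, -24, -27]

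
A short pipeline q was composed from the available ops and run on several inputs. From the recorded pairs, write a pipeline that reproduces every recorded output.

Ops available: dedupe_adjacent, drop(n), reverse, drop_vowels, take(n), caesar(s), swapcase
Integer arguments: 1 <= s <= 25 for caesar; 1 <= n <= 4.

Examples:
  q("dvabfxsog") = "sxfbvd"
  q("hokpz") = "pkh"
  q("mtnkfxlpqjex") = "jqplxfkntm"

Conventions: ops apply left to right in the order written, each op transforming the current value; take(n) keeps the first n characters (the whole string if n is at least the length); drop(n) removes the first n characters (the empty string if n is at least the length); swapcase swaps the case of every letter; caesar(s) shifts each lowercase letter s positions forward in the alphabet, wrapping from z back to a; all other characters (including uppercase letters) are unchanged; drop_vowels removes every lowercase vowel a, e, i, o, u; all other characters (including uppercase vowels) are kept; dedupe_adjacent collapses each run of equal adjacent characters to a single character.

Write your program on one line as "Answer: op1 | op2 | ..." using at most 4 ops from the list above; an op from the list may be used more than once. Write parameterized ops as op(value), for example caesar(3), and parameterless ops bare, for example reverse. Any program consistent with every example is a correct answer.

reverse | drop(1) | drop_vowels

Check, running the answer program on each example:
  "dvabfxsog" -> "gosxfbavd" -> "osxfbavd" -> "sxfbvd"
  "hokpz" -> "zpkoh" -> "pkoh" -> "pkh"
  "mtnkfxlpqjex" -> "xejqplxfkntm" -> "ejqplxfkntm" -> "jqplxfkntm"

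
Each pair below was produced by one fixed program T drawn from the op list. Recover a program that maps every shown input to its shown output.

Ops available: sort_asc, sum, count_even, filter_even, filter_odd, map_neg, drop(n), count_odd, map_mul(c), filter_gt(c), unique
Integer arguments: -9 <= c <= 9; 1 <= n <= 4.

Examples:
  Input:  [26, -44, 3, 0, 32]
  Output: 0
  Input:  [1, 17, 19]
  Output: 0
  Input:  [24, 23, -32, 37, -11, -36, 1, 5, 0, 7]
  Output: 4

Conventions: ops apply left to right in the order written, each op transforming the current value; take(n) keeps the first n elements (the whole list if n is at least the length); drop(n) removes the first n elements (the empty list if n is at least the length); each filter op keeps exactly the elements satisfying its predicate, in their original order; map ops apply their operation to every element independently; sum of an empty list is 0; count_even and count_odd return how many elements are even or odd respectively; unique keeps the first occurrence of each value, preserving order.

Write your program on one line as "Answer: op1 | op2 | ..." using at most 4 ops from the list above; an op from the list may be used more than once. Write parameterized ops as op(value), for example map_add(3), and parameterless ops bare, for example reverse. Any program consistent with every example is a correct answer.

drop(3) | map_neg | drop(1) | count_odd

Check, running the answer program on each example:
  [26, -44, 3, 0, 32] -> [0, 32] -> [0, -32] -> [-32] -> 0
  [1, 17, 19] -> [] -> [] -> [] -> 0
  [24, 23, -32, 37, -11, -36, 1, 5, 0, 7] -> [37, -11, -36, 1, 5, 0, 7] -> [-37, 11, 36, -1, -5, 0, -7] -> [11, 36, -1, -5, 0, -7] -> 4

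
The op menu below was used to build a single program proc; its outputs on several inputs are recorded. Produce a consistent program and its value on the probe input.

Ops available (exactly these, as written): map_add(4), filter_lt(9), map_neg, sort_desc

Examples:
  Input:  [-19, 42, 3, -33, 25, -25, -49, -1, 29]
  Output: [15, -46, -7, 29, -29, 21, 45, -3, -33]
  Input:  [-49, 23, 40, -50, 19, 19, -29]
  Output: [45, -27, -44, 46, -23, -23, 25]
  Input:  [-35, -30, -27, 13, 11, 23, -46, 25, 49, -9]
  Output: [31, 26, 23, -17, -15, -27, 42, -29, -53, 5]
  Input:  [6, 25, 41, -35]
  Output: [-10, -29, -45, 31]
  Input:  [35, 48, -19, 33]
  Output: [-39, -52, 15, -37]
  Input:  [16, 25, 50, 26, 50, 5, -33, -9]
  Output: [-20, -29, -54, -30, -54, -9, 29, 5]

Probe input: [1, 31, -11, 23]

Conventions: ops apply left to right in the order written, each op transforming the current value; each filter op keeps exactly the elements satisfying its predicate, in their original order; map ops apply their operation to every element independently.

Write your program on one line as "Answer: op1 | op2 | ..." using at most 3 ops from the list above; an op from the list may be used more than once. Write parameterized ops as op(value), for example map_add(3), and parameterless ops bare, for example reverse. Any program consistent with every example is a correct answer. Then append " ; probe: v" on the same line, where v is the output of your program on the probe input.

map_add(4) | map_neg ; probe: [-5, -35, 7, -27]

Check, running the answer program on each example:
  [-19, 42, 3, -33, 25, -25, -49, -1, 29] -> [-15, 46, 7, -29, 29, -21, -45, 3, 33] -> [15, -46, -7, 29, -29, 21, 45, -3, -33]
  [-49, 23, 40, -50, 19, 19, -29] -> [-45, 27, 44, -46, 23, 23, -25] -> [45, -27, -44, 46, -23, -23, 25]
  [-35, -30, -27, 13, 11, 23, -46, 25, 49, -9] -> [-31, -26, -23, 17, 15, 27, -42, 29, 53, -5] -> [31, 26, 23, -17, -15, -27, 42, -29, -53, 5]
  [6, 25, 41, -35] -> [10, 29, 45, -31] -> [-10, -29, -45, 31]
  [35, 48, -19, 33] -> [39, 52, -15, 37] -> [-39, -52, 15, -37]
  [16, 25, 50, 26, 50, 5, -33, -9] -> [20, 29, 54, 30, 54, 9, -29, -5] -> [-20, -29, -54, -30, -54, -9, 29, 5]
  probe: [1, 31, -11, 23] -> [5, 35, -7, 27] -> [-5, -35, 7, -27]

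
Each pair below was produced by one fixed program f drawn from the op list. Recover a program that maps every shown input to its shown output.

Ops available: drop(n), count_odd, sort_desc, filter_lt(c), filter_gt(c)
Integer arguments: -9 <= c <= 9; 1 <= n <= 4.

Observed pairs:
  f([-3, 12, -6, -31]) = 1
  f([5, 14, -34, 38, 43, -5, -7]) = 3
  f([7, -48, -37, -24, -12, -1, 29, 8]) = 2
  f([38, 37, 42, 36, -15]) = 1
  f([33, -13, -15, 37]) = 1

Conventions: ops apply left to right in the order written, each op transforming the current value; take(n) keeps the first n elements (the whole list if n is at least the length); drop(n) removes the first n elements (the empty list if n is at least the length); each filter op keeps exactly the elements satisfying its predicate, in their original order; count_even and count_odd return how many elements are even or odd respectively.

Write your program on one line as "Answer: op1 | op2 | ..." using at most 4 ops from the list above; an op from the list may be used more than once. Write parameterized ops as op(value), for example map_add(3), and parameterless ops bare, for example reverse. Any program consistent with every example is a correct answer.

sort_desc | drop(3) | count_odd

Check, running the answer program on each example:
  [-3, 12, -6, -31] -> [12, -3, -6, -31] -> [-31] -> 1
  [5, 14, -34, 38, 43, -5, -7] -> [43, 38, 14, 5, -5, -7, -34] -> [5, -5, -7, -34] -> 3
  [7, -48, -37, -24, -12, -1, 29, 8] -> [29, 8, 7, -1, -12, -24, -37, -48] -> [-1, -12, -24, -37, -48] -> 2
  [38, 37, 42, 36, -15] -> [42, 38, 37, 36, -15] -> [36, -15] -> 1
  [33, -13, -15, 37] -> [37, 33, -13, -15] -> [-15] -> 1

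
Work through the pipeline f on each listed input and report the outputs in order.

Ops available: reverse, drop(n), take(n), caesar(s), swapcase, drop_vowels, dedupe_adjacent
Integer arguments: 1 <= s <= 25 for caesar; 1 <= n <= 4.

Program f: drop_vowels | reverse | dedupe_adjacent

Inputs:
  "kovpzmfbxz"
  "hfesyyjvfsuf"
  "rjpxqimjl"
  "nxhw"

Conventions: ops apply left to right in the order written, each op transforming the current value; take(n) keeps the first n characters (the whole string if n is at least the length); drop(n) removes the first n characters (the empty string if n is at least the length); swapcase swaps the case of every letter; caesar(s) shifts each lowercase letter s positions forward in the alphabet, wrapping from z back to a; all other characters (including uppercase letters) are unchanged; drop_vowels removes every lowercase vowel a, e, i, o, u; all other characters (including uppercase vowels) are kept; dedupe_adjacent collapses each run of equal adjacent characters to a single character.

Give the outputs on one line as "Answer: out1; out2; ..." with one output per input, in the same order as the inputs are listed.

"zxbfmzpvk"; "fsfvjysfh"; "ljmqxpjr"; "whxn"

Execution, op by op:
  "kovpzmfbxz" -> "kvpzmfbxz" -> "zxbfmzpvk" -> "zxbfmzpvk"
  "hfesyyjvfsuf" -> "hfsyyjvfsf" -> "fsfvjyysfh" -> "fsfvjysfh"
  "rjpxqimjl" -> "rjpxqmjl" -> "ljmqxpjr" -> "ljmqxpjr"
  "nxhw" -> "nxhw" -> "whxn" -> "whxn"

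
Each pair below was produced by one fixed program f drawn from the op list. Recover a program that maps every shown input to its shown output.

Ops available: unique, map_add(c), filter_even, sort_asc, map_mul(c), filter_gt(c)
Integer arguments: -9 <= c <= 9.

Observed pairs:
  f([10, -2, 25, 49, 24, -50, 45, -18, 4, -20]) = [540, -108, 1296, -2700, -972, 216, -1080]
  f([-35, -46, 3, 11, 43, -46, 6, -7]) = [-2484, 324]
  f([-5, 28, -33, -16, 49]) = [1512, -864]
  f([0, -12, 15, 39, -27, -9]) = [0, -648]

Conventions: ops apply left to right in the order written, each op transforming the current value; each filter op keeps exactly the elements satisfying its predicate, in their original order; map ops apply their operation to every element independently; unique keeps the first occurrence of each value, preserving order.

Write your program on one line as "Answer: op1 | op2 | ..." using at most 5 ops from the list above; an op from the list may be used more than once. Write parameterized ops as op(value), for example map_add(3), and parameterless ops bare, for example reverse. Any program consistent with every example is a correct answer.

filter_even | unique | map_mul(6) | map_mul(9)

Check, running the answer program on each example:
  [10, -2, 25, 49, 24, -50, 45, -18, 4, -20] -> [10, -2, 24, -50, -18, 4, -20] -> [10, -2, 24, -50, -18, 4, -20] -> [60, -12, 144, -300, -108, 24, -120] -> [540, -108, 1296, -2700, -972, 216, -1080]
  [-35, -46, 3, 11, 43, -46, 6, -7] -> [-46, -46, 6] -> [-46, 6] -> [-276, 36] -> [-2484, 324]
  [-5, 28, -33, -16, 49] -> [28, -16] -> [28, -16] -> [168, -96] -> [1512, -864]
  [0, -12, 15, 39, -27, -9] -> [0, -12] -> [0, -12] -> [0, -72] -> [0, -648]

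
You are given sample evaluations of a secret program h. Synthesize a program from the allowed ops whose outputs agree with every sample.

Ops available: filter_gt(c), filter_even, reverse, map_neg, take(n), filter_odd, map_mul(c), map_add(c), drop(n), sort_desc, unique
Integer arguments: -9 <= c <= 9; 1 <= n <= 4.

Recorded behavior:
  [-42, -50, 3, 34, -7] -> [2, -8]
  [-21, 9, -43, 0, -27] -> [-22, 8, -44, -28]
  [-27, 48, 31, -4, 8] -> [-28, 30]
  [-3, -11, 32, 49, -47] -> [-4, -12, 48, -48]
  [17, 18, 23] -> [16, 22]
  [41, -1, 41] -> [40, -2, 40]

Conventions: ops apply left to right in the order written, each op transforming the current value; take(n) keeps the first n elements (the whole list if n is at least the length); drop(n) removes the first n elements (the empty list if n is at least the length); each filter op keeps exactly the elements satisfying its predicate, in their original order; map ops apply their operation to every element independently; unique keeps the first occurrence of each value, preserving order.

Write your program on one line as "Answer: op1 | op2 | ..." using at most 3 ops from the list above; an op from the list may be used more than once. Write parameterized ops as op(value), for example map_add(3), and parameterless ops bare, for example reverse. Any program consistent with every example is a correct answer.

map_add(-1) | filter_even

Check, running the answer program on each example:
  [-42, -50, 3, 34, -7] -> [-43, -51, 2, 33, -8] -> [2, -8]
  [-21, 9, -43, 0, -27] -> [-22, 8, -44, -1, -28] -> [-22, 8, -44, -28]
  [-27, 48, 31, -4, 8] -> [-28, 47, 30, -5, 7] -> [-28, 30]
  [-3, -11, 32, 49, -47] -> [-4, -12, 31, 48, -48] -> [-4, -12, 48, -48]
  [17, 18, 23] -> [16, 17, 22] -> [16, 22]
  [41, -1, 41] -> [40, -2, 40] -> [40, -2, 40]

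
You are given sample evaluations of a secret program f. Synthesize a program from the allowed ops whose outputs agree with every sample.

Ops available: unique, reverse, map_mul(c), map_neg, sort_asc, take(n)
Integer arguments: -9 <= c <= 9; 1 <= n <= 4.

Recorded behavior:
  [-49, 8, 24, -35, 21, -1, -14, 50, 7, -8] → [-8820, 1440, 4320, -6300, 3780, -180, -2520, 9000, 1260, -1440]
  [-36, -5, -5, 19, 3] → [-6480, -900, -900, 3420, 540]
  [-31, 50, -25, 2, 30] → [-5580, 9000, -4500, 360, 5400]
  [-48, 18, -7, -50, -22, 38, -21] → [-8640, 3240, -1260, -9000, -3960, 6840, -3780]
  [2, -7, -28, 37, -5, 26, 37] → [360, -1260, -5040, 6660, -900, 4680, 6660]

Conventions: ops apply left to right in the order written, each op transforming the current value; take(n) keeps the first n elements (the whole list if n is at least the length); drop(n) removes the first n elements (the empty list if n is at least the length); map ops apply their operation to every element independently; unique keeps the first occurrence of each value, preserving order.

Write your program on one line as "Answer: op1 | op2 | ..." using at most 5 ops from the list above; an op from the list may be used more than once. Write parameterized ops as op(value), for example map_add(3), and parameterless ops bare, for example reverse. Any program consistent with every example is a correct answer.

map_mul(-4) | map_neg | map_mul(-5) | map_mul(-9)

Check, running the answer program on each example:
  [-49, 8, 24, -35, 21, -1, -14, 50, 7, -8] -> [196, -32, -96, 140, -84, 4, 56, -200, -28, 32] -> [-196, 32, 96, -140, 84, -4, -56, 200, 28, -32] -> [980, -160, -480, 700, -420, 20, 280, -1000, -140, 160] -> [-8820, 1440, 4320, -6300, 3780, -180, -2520, 9000, 1260, -1440]
  [-36, -5, -5, 19, 3] -> [144, 20, 20, -76, -12] -> [-144, -20, -20, 76, 12] -> [720, 100, 100, -380, -60] -> [-6480, -900, -900, 3420, 540]
  [-31, 50, -25, 2, 30] -> [124, -200, 100, -8, -120] -> [-124, 200, -100, 8, 120] -> [620, -1000, 500, -40, -600] -> [-5580, 9000, -4500, 360, 5400]
  [-48, 18, -7, -50, -22, 38, -21] -> [192, -72, 28, 200, 88, -152, 84] -> [-192, 72, -28, -200, -88, 152, -84] -> [960, -360, 140, 1000, 440, -760, 420] -> [-8640, 3240, -1260, -9000, -3960, 6840, -3780]
  [2, -7, -28, 37, -5, 26, 37] -> [-8, 28, 112, -148, 20, -104, -148] -> [8, -28, -112, 148, -20, 104, 148] -> [-40, 140, 560, -740, 100, -520, -740] -> [360, -1260, -5040, 6660, -900, 4680, 6660]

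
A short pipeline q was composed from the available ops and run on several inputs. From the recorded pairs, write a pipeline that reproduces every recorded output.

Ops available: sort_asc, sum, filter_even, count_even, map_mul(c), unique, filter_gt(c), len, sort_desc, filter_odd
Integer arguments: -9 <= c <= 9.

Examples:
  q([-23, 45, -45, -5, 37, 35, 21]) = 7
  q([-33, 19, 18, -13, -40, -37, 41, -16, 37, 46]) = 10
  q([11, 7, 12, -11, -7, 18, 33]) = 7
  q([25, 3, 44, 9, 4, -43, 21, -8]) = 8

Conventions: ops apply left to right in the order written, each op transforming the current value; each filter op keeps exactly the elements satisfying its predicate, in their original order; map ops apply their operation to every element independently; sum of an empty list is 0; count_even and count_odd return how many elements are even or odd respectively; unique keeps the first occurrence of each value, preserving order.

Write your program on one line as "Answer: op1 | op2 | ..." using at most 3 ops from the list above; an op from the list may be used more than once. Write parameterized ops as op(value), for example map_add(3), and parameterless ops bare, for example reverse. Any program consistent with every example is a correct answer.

map_mul(4) | sort_asc | count_even

Check, running the answer program on each example:
  [-23, 45, -45, -5, 37, 35, 21] -> [-92, 180, -180, -20, 148, 140, 84] -> [-180, -92, -20, 84, 140, 148, 180] -> 7
  [-33, 19, 18, -13, -40, -37, 41, -16, 37, 46] -> [-132, 76, 72, -52, -160, -148, 164, -64, 148, 184] -> [-160, -148, -132, -64, -52, 72, 76, 148, 164, 184] -> 10
  [11, 7, 12, -11, -7, 18, 33] -> [44, 28, 48, -44, -28, 72, 132] -> [-44, -28, 28, 44, 48, 72, 132] -> 7
  [25, 3, 44, 9, 4, -43, 21, -8] -> [100, 12, 176, 36, 16, -172, 84, -32] -> [-172, -32, 12, 16, 36, 84, 100, 176] -> 8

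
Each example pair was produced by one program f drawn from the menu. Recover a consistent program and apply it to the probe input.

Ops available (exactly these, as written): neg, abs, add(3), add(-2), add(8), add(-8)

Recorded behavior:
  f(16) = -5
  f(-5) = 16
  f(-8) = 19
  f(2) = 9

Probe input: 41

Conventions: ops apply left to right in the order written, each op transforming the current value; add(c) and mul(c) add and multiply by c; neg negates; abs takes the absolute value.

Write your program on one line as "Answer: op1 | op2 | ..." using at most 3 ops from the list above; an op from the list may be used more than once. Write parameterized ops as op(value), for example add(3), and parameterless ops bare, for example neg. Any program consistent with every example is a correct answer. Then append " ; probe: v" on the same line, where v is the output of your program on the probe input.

add(-8) | neg | add(3) ; probe: -30

Check, running the answer program on each example:
  16 -> 8 -> -8 -> -5
  -5 -> -13 -> 13 -> 16
  -8 -> -16 -> 16 -> 19
  2 -> -6 -> 6 -> 9
  probe: 41 -> 33 -> -33 -> -30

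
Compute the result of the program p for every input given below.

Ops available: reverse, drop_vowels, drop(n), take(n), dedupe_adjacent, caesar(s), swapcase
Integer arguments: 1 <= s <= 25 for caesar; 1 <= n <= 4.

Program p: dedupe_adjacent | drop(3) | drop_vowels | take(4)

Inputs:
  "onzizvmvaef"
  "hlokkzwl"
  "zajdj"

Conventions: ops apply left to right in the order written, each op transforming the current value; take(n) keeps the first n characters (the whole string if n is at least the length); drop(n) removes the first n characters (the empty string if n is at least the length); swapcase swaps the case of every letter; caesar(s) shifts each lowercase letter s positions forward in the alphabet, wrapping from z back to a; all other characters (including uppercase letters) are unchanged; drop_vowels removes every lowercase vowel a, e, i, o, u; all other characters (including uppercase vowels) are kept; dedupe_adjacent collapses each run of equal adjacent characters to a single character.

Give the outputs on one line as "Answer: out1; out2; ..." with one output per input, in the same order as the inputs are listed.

Execution, op by op:
  "onzizvmvaef" -> "onzizvmvaef" -> "izvmvaef" -> "zvmvf" -> "zvmv"
  "hlokkzwl" -> "hlokzwl" -> "kzwl" -> "kzwl" -> "kzwl"
  "zajdj" -> "zajdj" -> "dj" -> "dj" -> "dj"

"zvmv"; "kzwl"; "dj"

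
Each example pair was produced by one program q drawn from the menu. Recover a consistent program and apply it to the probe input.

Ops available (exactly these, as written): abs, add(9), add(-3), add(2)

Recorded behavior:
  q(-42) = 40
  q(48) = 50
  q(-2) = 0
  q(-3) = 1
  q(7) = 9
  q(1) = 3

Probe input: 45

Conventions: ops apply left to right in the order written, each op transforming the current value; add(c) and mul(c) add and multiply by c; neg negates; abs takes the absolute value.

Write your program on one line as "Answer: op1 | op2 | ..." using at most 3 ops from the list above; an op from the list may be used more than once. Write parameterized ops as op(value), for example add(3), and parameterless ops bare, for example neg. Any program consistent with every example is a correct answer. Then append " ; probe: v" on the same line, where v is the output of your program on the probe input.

add(2) | abs ; probe: 47

Check, running the answer program on each example:
  -42 -> -40 -> 40
  48 -> 50 -> 50
  -2 -> 0 -> 0
  -3 -> -1 -> 1
  7 -> 9 -> 9
  1 -> 3 -> 3
  probe: 45 -> 47 -> 47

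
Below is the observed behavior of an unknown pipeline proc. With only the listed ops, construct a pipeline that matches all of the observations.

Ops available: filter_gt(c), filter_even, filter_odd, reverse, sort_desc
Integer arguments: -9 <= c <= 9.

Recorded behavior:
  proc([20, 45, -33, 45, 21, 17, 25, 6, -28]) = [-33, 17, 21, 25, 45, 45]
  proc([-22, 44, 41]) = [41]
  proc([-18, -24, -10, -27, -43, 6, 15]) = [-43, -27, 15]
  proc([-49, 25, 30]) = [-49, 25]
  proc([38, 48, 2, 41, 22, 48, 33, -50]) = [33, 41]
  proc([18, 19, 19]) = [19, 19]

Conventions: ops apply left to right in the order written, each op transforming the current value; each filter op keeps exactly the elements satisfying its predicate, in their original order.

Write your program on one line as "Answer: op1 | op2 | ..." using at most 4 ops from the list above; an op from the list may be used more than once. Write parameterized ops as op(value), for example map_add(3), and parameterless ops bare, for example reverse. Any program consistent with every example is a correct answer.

sort_desc | filter_odd | reverse

Check, running the answer program on each example:
  [20, 45, -33, 45, 21, 17, 25, 6, -28] -> [45, 45, 25, 21, 20, 17, 6, -28, -33] -> [45, 45, 25, 21, 17, -33] -> [-33, 17, 21, 25, 45, 45]
  [-22, 44, 41] -> [44, 41, -22] -> [41] -> [41]
  [-18, -24, -10, -27, -43, 6, 15] -> [15, 6, -10, -18, -24, -27, -43] -> [15, -27, -43] -> [-43, -27, 15]
  [-49, 25, 30] -> [30, 25, -49] -> [25, -49] -> [-49, 25]
  [38, 48, 2, 41, 22, 48, 33, -50] -> [48, 48, 41, 38, 33, 22, 2, -50] -> [41, 33] -> [33, 41]
  [18, 19, 19] -> [19, 19, 18] -> [19, 19] -> [19, 19]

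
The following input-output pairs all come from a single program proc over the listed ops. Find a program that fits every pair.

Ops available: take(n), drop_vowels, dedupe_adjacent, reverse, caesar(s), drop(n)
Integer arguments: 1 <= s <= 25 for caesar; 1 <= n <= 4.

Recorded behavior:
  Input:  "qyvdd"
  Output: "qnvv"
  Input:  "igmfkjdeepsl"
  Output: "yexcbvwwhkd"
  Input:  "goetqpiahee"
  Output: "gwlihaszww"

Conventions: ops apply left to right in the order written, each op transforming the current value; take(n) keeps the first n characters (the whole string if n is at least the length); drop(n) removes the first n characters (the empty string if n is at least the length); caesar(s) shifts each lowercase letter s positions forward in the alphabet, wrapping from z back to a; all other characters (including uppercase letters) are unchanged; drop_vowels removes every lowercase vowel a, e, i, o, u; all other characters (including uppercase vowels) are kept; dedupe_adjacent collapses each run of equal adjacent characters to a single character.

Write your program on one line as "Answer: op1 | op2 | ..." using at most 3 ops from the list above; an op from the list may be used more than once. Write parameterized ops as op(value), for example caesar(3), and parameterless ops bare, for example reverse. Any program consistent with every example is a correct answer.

caesar(18) | drop(1)

Check, running the answer program on each example:
  "qyvdd" -> "iqnvv" -> "qnvv"
  "igmfkjdeepsl" -> "ayexcbvwwhkd" -> "yexcbvwwhkd"
  "goetqpiahee" -> "ygwlihaszww" -> "gwlihaszww"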